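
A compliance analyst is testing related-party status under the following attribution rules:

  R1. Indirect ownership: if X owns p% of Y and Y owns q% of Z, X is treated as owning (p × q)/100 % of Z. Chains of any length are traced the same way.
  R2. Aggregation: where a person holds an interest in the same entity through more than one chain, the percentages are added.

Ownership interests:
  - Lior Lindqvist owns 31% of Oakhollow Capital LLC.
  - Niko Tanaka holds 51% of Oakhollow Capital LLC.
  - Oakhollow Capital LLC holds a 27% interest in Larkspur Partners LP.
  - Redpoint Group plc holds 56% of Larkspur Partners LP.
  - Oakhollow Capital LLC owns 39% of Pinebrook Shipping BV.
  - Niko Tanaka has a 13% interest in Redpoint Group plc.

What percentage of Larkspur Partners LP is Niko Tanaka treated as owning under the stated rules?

Chain via Oakhollow Capital LLC (R1): 51% × 27% = 13.77% of Larkspur Partners LP.
Chain via Redpoint Group plc (R1): 13% × 56% = 7.28% of Larkspur Partners LP.
Aggregating (R2): 13.77% + 7.28% = 21.05%.

21.05%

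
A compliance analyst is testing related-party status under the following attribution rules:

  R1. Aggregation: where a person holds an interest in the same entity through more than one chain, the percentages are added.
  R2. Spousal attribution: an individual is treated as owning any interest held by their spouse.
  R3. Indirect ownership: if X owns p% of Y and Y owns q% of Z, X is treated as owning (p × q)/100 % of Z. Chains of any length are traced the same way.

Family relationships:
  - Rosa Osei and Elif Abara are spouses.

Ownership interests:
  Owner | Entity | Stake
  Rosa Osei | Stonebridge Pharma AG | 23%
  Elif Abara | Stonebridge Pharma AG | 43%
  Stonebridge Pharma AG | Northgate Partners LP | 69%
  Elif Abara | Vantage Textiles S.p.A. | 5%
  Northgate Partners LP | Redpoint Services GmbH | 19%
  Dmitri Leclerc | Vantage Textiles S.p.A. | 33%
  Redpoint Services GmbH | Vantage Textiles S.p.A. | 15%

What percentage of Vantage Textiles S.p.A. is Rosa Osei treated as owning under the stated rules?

By spousal attribution (R2), Rosa Osei is treated as also owning Elif Abara's interest in Stonebridge Pharma AG, giving 23% + 43% = 66%.
By spousal attribution (R2), Rosa Osei is treated as owning Elif Abara's 5% interest in Vantage Textiles S.p.A.
Chain via Stonebridge Pharma AG → Northgate Partners LP → Redpoint Services GmbH (R3): 66% × 69% × 19% × 15% = 1.29789% of Vantage Textiles S.p.A.
Direct interest in Vantage Textiles S.p.A: 5%.
Aggregating (R1): 1.29789% + 5% = 6.29789%.

6.29789%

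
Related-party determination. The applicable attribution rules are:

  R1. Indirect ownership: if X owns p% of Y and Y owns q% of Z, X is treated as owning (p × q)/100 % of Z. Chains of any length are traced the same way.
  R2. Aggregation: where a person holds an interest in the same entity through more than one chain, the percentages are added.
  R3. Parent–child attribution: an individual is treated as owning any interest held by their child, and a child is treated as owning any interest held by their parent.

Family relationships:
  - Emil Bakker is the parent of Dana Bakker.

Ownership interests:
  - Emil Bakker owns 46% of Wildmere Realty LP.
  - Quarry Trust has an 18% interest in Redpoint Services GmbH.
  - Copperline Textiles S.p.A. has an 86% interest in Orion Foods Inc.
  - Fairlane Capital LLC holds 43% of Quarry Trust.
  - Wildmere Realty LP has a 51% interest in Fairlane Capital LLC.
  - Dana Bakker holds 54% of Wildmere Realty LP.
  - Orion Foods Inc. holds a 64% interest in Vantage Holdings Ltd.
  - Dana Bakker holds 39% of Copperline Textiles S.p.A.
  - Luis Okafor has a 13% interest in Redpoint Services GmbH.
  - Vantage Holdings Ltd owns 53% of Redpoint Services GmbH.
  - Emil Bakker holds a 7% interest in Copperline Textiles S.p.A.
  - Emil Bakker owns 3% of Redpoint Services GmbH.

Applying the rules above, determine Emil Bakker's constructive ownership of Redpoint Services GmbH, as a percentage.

20.366152%

By parent–child attribution (R3), Emil Bakker is treated as also owning Dana Bakker's interest in Wildmere Realty LP, giving 46% + 54% = 100%.
By parent–child attribution (R3), Emil Bakker is treated as also owning Dana Bakker's interest in Copperline Textiles S.p.A, giving 7% + 39% = 46%.
Chain via Wildmere Realty LP → Fairlane Capital LLC → Quarry Trust (R1): 100% × 51% × 43% × 18% = 3.9474% of Redpoint Services GmbH.
Chain via Copperline Textiles S.p.A. → Orion Foods Inc. → Vantage Holdings Ltd (R1): 46% × 86% × 64% × 53% = 13.418752% of Redpoint Services GmbH.
Direct interest in Redpoint Services GmbH: 3%.
Aggregating (R2): 3.9474% + 13.418752% + 3% = 20.366152%.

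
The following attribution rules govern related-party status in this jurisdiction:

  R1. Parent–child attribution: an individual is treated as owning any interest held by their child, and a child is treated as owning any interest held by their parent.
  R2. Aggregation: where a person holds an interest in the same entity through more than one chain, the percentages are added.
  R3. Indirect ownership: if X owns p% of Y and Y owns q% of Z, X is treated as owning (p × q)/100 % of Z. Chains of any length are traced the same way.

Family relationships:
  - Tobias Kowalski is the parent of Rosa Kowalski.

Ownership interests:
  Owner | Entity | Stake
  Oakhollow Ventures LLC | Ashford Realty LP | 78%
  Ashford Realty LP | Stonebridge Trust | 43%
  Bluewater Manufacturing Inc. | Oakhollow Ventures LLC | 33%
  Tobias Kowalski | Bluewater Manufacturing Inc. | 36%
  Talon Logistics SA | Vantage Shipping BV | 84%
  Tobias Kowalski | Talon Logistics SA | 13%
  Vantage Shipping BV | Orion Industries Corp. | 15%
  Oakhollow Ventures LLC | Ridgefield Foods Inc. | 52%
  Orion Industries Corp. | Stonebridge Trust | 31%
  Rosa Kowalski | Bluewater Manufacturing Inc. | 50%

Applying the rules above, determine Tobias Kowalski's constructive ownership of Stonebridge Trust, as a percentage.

10.026432%

By parent–child attribution (R1), Tobias Kowalski is treated as also owning Rosa Kowalski's interest in Bluewater Manufacturing Inc, giving 36% + 50% = 86%.
Chain via Talon Logistics SA → Vantage Shipping BV → Orion Industries Corp. (R3): 13% × 84% × 15% × 31% = 0.50778% of Stonebridge Trust.
Chain via Bluewater Manufacturing Inc. → Oakhollow Ventures LLC → Ashford Realty LP (R3): 86% × 33% × 78% × 43% = 9.518652% of Stonebridge Trust.
Aggregating (R2): 0.50778% + 9.518652% = 10.026432%.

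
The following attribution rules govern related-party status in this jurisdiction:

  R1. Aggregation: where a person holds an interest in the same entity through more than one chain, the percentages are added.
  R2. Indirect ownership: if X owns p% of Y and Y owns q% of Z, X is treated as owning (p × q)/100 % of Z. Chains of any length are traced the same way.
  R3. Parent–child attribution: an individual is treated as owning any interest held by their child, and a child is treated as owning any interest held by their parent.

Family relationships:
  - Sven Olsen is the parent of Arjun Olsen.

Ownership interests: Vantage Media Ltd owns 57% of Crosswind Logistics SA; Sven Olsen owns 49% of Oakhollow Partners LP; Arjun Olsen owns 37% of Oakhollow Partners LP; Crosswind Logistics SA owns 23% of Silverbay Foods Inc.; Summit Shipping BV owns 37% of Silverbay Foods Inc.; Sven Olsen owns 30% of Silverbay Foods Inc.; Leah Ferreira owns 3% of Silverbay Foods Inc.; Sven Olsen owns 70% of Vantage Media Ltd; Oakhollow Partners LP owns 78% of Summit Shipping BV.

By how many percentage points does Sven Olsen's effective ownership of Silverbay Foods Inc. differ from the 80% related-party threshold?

By parent–child attribution (R3), Sven Olsen is treated as also owning Arjun Olsen's interest in Oakhollow Partners LP, giving 49% + 37% = 86%.
Chain via Vantage Media Ltd → Crosswind Logistics SA (R2): 70% × 57% × 23% = 9.177% of Silverbay Foods Inc.
Chain via Oakhollow Partners LP → Summit Shipping BV (R2): 86% × 78% × 37% = 24.8196% of Silverbay Foods Inc.
Direct interest in Silverbay Foods Inc: 30%.
Aggregating (R1): 9.177% + 24.8196% + 30% = 63.9966%.
63.9966% falls short of the 80% threshold by 16.0034 percentage points.

16.0034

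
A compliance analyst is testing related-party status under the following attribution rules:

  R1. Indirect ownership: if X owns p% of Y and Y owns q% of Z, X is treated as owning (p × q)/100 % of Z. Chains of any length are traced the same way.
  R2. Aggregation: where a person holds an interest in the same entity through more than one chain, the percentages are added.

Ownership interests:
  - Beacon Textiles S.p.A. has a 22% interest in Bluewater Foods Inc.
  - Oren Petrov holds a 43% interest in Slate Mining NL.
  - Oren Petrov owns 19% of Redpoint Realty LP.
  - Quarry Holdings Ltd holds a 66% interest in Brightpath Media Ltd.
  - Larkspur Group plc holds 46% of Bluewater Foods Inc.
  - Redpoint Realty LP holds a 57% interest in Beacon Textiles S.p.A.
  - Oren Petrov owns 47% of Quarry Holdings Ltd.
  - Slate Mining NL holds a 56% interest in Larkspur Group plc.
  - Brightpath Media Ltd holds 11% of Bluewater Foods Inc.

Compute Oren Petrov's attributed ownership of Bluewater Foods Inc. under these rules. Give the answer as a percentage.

Chain via Quarry Holdings Ltd → Brightpath Media Ltd (R1): 47% × 66% × 11% = 3.4122% of Bluewater Foods Inc.
Chain via Slate Mining NL → Larkspur Group plc (R1): 43% × 56% × 46% = 11.0768% of Bluewater Foods Inc.
Chain via Redpoint Realty LP → Beacon Textiles S.p.A. (R1): 19% × 57% × 22% = 2.3826% of Bluewater Foods Inc.
Aggregating (R2): 3.4122% + 11.0768% + 2.3826% = 16.8716%.

16.8716%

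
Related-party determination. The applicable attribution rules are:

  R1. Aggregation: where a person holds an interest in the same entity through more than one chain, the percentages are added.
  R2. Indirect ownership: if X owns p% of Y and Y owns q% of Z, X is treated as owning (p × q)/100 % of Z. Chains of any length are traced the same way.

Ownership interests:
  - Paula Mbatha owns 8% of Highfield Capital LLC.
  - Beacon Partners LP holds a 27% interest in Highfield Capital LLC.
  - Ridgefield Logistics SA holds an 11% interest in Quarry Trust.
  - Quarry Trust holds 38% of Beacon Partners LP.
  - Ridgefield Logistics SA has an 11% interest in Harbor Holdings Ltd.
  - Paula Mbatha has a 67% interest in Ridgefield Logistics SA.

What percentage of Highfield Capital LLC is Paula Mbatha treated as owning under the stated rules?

Chain via Ridgefield Logistics SA → Quarry Trust → Beacon Partners LP (R2): 67% × 11% × 38% × 27% = 0.756162% of Highfield Capital LLC.
Direct interest in Highfield Capital LLC: 8%.
Aggregating (R1): 0.756162% + 8% = 8.756162%.

8.756162%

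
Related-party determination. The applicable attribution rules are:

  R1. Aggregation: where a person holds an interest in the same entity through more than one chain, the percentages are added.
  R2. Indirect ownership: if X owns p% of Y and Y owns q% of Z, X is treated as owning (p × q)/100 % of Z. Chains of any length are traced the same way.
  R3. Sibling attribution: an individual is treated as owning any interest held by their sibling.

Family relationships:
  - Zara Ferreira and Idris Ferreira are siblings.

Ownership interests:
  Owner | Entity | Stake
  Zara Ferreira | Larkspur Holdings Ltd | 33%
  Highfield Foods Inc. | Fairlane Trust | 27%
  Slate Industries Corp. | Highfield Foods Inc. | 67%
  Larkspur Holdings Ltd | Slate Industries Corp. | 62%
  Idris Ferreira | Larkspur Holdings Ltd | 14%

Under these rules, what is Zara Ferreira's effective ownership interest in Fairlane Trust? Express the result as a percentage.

5.271426%

By sibling attribution (R3), Zara Ferreira is treated as also owning Idris Ferreira's interest in Larkspur Holdings Ltd, giving 33% + 14% = 47%.
Chain via Larkspur Holdings Ltd → Slate Industries Corp. → Highfield Foods Inc. (R2): 47% × 62% × 67% × 27% = 5.271426% of Fairlane Trust.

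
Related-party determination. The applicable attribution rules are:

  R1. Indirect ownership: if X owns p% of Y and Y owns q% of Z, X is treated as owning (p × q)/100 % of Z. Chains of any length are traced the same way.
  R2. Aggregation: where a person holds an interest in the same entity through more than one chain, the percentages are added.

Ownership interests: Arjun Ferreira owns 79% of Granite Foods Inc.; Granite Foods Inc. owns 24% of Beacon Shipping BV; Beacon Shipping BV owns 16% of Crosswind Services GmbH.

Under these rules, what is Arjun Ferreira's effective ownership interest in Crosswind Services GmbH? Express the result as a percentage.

3.0336%

Chain via Granite Foods Inc. → Beacon Shipping BV (R1): 79% × 24% × 16% = 3.0336% of Crosswind Services GmbH.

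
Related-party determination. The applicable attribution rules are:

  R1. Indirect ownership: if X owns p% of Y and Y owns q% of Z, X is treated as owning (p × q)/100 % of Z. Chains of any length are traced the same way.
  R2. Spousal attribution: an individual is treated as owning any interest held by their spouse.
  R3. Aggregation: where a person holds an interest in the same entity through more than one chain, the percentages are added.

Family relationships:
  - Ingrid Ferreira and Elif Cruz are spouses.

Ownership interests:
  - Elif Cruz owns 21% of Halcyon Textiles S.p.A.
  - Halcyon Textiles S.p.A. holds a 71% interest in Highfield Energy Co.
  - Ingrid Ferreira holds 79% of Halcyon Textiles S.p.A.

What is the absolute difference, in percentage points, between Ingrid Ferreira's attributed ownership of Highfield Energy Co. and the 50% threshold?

21

By spousal attribution (R2), Ingrid Ferreira is treated as also owning Elif Cruz's interest in Halcyon Textiles S.p.A, giving 79% + 21% = 100%.
Chain via Halcyon Textiles S.p.A. (R1): 100% × 71% = 71% of Highfield Energy Co.
71% exceeds the 50% threshold by 21 percentage points.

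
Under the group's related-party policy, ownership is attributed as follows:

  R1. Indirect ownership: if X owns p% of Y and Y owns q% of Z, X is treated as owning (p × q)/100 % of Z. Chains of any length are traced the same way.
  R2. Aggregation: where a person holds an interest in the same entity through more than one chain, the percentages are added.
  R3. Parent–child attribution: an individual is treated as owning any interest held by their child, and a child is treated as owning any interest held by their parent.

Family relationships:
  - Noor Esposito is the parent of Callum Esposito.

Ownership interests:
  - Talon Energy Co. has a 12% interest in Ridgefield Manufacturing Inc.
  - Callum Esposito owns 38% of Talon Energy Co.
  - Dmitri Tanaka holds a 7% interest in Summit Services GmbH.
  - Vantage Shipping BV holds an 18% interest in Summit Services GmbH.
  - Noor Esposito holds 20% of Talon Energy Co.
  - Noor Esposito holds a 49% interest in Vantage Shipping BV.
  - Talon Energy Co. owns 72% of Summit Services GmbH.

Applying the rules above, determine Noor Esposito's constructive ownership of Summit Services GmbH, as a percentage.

By parent–child attribution (R3), Noor Esposito is treated as also owning Callum Esposito's interest in Talon Energy Co, giving 20% + 38% = 58%.
Chain via Talon Energy Co. (R1): 58% × 72% = 41.76% of Summit Services GmbH.
Chain via Vantage Shipping BV (R1): 49% × 18% = 8.82% of Summit Services GmbH.
Aggregating (R2): 41.76% + 8.82% = 50.58%.

50.58%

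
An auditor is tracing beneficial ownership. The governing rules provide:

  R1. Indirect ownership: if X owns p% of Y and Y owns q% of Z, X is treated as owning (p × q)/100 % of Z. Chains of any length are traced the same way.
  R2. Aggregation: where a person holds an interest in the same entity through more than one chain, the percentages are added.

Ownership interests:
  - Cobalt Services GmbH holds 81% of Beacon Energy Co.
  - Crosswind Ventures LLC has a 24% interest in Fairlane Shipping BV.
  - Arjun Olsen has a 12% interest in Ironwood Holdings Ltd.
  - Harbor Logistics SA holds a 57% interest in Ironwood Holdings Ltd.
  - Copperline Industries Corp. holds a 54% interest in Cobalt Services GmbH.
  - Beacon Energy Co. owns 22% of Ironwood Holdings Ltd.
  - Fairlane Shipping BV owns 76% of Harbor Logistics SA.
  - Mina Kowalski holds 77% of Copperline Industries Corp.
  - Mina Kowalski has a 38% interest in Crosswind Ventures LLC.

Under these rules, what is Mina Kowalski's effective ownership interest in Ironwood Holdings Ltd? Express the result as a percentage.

Chain via Crosswind Ventures LLC → Fairlane Shipping BV → Harbor Logistics SA (R1): 38% × 24% × 76% × 57% = 3.950784% of Ironwood Holdings Ltd.
Chain via Copperline Industries Corp. → Cobalt Services GmbH → Beacon Energy Co. (R1): 77% × 54% × 81% × 22% = 7.409556% of Ironwood Holdings Ltd.
Aggregating (R2): 3.950784% + 7.409556% = 11.36034%.

11.36034%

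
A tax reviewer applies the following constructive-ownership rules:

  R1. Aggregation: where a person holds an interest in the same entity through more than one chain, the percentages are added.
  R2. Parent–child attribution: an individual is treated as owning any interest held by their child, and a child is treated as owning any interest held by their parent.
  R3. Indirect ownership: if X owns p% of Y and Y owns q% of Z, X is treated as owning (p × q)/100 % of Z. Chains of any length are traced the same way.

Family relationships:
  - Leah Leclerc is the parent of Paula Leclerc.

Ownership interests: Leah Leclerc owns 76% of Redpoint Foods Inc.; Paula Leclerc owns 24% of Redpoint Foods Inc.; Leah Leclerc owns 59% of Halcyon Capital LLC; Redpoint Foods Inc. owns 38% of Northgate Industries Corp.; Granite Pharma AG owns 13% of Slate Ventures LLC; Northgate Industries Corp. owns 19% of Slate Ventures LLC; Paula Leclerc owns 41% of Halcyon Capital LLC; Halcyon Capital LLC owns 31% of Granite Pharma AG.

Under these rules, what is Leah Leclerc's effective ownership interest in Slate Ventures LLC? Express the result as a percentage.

By parent–child attribution (R2), Leah Leclerc is treated as also owning Paula Leclerc's interest in Halcyon Capital LLC, giving 59% + 41% = 100%.
By parent–child attribution (R2), Leah Leclerc is treated as also owning Paula Leclerc's interest in Redpoint Foods Inc, giving 76% + 24% = 100%.
Chain via Halcyon Capital LLC → Granite Pharma AG (R3): 100% × 31% × 13% = 4.03% of Slate Ventures LLC.
Chain via Redpoint Foods Inc. → Northgate Industries Corp. (R3): 100% × 38% × 19% = 7.22% of Slate Ventures LLC.
Aggregating (R1): 4.03% + 7.22% = 11.25%.

11.25%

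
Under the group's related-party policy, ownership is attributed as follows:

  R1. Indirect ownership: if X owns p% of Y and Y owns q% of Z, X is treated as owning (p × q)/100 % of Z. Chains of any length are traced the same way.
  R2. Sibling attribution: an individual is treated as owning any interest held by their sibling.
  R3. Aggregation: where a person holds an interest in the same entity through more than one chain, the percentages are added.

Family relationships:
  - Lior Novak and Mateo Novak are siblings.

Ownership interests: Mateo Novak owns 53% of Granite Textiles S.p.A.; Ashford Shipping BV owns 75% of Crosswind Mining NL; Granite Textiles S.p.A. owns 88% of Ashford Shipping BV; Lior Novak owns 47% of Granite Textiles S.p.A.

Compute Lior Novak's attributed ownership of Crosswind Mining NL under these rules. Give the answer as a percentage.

By sibling attribution (R2), Lior Novak is treated as also owning Mateo Novak's interest in Granite Textiles S.p.A, giving 47% + 53% = 100%.
Chain via Granite Textiles S.p.A. → Ashford Shipping BV (R1): 100% × 88% × 75% = 66% of Crosswind Mining NL.

66%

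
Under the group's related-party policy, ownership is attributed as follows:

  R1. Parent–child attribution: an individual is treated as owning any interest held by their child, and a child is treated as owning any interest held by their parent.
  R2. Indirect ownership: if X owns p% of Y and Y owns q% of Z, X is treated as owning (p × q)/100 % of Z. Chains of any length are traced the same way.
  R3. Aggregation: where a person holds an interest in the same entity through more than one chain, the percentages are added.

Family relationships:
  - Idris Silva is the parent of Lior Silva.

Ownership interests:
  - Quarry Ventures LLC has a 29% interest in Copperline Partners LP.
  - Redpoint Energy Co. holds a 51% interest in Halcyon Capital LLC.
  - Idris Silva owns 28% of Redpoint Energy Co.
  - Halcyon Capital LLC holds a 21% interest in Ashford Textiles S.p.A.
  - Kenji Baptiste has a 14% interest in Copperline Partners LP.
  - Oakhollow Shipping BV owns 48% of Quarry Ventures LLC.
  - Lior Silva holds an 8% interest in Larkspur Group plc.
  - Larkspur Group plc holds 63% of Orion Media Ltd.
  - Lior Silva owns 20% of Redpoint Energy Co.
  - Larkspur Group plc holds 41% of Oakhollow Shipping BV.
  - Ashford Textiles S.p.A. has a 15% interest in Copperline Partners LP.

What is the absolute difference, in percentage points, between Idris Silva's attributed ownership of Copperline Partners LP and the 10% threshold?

8.772304

By parent–child attribution (R1), Idris Silva is treated as also owning Lior Silva's interest in Redpoint Energy Co, giving 28% + 20% = 48%.
By parent–child attribution (R1), Idris Silva is treated as owning Lior Silva's 8% interest in Larkspur Group plc.
Chain via Redpoint Energy Co. → Halcyon Capital LLC → Ashford Textiles S.p.A. (R2): 48% × 51% × 21% × 15% = 0.77112% of Copperline Partners LP.
Chain via Larkspur Group plc → Oakhollow Shipping BV → Quarry Ventures LLC (R2): 8% × 41% × 48% × 29% = 0.456576% of Copperline Partners LP.
Aggregating (R3): 0.77112% + 0.456576% = 1.227696%.
1.227696% falls short of the 10% threshold by 8.772304 percentage points.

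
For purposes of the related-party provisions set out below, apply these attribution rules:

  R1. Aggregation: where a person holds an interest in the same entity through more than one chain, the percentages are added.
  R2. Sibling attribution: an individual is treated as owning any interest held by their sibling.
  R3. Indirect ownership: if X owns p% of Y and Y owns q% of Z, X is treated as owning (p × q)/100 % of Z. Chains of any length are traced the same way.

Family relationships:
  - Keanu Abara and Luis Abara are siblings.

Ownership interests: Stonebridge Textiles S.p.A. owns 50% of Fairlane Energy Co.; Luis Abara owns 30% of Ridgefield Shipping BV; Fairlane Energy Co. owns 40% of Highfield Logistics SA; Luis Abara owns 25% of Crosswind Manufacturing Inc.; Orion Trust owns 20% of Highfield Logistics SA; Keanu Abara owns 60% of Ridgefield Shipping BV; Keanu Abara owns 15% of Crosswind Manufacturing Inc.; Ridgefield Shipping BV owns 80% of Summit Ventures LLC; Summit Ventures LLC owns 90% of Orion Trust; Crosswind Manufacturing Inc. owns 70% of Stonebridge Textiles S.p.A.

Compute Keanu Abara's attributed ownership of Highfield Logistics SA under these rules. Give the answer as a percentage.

18.56%

By sibling attribution (R2), Keanu Abara is treated as also owning Luis Abara's interest in Crosswind Manufacturing Inc, giving 15% + 25% = 40%.
By sibling attribution (R2), Keanu Abara is treated as also owning Luis Abara's interest in Ridgefield Shipping BV, giving 60% + 30% = 90%.
Chain via Crosswind Manufacturing Inc. → Stonebridge Textiles S.p.A. → Fairlane Energy Co. (R3): 40% × 70% × 50% × 40% = 5.6% of Highfield Logistics SA.
Chain via Ridgefield Shipping BV → Summit Ventures LLC → Orion Trust (R3): 90% × 80% × 90% × 20% = 12.96% of Highfield Logistics SA.
Aggregating (R1): 5.6% + 12.96% = 18.56%.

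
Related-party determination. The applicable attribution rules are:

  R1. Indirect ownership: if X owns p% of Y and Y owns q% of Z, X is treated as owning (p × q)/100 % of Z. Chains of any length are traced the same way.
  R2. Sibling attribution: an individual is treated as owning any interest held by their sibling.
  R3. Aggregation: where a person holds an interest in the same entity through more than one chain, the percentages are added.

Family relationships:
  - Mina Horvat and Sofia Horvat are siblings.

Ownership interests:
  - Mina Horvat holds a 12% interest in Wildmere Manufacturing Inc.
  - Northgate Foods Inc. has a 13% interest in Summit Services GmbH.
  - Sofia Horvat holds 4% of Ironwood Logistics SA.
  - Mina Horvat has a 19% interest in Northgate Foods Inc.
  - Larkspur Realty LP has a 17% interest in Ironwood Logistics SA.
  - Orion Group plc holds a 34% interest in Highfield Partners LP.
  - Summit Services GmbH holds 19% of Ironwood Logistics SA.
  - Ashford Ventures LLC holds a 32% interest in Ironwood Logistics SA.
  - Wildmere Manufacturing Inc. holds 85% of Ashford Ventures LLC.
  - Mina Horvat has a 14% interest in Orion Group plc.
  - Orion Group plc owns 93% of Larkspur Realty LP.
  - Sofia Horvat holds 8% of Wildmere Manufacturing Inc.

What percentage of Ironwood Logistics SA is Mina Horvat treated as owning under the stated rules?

12.1227%

By sibling attribution (R2), Mina Horvat is treated as also owning Sofia Horvat's interest in Wildmere Manufacturing Inc, giving 12% + 8% = 20%.
By sibling attribution (R2), Mina Horvat is treated as owning Sofia Horvat's 4% interest in Ironwood Logistics SA.
Chain via Wildmere Manufacturing Inc. → Ashford Ventures LLC (R1): 20% × 85% × 32% = 5.44% of Ironwood Logistics SA.
Chain via Orion Group plc → Larkspur Realty LP (R1): 14% × 93% × 17% = 2.2134% of Ironwood Logistics SA.
Chain via Northgate Foods Inc. → Summit Services GmbH (R1): 19% × 13% × 19% = 0.4693% of Ironwood Logistics SA.
Direct interest in Ironwood Logistics SA: 4%.
Aggregating (R3): 5.44% + 2.2134% + 0.4693% + 4% = 12.1227%.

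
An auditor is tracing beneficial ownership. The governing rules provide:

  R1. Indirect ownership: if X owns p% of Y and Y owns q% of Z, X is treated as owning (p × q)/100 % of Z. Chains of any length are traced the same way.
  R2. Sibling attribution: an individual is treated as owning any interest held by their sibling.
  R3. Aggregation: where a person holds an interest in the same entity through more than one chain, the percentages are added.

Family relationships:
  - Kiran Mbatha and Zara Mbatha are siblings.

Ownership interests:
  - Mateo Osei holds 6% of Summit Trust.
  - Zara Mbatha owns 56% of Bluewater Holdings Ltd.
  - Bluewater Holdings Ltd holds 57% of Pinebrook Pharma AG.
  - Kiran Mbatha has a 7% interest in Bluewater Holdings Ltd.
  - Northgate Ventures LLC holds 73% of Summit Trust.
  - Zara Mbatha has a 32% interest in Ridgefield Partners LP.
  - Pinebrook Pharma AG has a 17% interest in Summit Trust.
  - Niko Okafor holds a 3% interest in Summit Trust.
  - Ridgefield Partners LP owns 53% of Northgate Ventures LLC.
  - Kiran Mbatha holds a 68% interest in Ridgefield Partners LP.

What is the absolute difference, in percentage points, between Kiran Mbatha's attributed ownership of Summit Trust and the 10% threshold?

34.7947

By sibling attribution (R2), Kiran Mbatha is treated as also owning Zara Mbatha's interest in Ridgefield Partners LP, giving 68% + 32% = 100%.
By sibling attribution (R2), Kiran Mbatha is treated as also owning Zara Mbatha's interest in Bluewater Holdings Ltd, giving 7% + 56% = 63%.
Chain via Ridgefield Partners LP → Northgate Ventures LLC (R1): 100% × 53% × 73% = 38.69% of Summit Trust.
Chain via Bluewater Holdings Ltd → Pinebrook Pharma AG (R1): 63% × 57% × 17% = 6.1047% of Summit Trust.
Aggregating (R3): 38.69% + 6.1047% = 44.7947%.
44.7947% exceeds the 10% threshold by 34.7947 percentage points.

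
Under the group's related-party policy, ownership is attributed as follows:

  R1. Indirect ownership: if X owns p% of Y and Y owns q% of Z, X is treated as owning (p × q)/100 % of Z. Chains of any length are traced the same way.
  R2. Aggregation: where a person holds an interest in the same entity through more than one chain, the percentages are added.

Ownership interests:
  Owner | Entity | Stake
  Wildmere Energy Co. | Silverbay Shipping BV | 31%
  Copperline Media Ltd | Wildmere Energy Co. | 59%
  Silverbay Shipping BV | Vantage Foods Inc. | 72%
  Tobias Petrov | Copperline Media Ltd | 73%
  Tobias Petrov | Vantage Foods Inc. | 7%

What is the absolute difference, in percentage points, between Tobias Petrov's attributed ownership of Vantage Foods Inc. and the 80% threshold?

63.386776

Chain via Copperline Media Ltd → Wildmere Energy Co. → Silverbay Shipping BV (R1): 73% × 59% × 31% × 72% = 9.613224% of Vantage Foods Inc.
Direct interest in Vantage Foods Inc: 7%.
Aggregating (R2): 9.613224% + 7% = 16.613224%.
16.613224% falls short of the 80% threshold by 63.386776 percentage points.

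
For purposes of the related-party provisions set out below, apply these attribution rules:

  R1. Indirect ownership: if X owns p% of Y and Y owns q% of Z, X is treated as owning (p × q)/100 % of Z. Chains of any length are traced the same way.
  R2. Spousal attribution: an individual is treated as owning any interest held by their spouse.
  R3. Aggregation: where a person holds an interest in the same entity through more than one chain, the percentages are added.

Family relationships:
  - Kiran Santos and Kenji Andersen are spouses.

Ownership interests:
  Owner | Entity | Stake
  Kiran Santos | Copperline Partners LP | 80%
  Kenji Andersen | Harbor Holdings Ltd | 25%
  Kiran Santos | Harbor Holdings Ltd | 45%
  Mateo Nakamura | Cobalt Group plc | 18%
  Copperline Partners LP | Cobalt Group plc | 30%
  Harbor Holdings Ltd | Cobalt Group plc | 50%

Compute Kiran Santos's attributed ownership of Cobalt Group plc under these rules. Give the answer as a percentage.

By spousal attribution (R2), Kiran Santos is treated as also owning Kenji Andersen's interest in Harbor Holdings Ltd, giving 45% + 25% = 70%.
Chain via Harbor Holdings Ltd (R1): 70% × 50% = 35% of Cobalt Group plc.
Chain via Copperline Partners LP (R1): 80% × 30% = 24% of Cobalt Group plc.
Aggregating (R3): 35% + 24% = 59%.

59%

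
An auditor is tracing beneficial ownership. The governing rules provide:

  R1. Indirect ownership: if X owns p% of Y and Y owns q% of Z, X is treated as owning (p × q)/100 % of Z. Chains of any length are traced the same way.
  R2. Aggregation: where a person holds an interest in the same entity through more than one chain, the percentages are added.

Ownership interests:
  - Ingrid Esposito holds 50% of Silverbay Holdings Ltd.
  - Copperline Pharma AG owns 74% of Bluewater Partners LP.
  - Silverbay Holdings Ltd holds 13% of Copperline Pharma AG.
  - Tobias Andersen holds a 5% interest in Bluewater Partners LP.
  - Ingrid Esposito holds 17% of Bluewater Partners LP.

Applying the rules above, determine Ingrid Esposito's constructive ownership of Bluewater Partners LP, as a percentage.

Chain via Silverbay Holdings Ltd → Copperline Pharma AG (R1): 50% × 13% × 74% = 4.81% of Bluewater Partners LP.
Direct interest in Bluewater Partners LP: 17%.
Aggregating (R2): 4.81% + 17% = 21.81%.

21.81%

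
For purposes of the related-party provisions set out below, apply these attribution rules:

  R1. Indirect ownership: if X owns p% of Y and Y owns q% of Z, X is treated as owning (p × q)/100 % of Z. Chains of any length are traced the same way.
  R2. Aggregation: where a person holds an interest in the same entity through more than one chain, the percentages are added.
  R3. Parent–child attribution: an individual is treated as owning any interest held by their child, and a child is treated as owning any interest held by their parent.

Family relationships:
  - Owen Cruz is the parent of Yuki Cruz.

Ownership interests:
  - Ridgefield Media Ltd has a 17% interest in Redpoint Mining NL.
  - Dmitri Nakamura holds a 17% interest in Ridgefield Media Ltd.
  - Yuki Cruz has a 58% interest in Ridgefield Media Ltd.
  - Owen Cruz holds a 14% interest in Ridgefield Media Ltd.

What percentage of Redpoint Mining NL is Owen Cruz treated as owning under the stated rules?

12.24%

By parent–child attribution (R3), Owen Cruz is treated as also owning Yuki Cruz's interest in Ridgefield Media Ltd, giving 14% + 58% = 72%.
Chain via Ridgefield Media Ltd (R1): 72% × 17% = 12.24% of Redpoint Mining NL.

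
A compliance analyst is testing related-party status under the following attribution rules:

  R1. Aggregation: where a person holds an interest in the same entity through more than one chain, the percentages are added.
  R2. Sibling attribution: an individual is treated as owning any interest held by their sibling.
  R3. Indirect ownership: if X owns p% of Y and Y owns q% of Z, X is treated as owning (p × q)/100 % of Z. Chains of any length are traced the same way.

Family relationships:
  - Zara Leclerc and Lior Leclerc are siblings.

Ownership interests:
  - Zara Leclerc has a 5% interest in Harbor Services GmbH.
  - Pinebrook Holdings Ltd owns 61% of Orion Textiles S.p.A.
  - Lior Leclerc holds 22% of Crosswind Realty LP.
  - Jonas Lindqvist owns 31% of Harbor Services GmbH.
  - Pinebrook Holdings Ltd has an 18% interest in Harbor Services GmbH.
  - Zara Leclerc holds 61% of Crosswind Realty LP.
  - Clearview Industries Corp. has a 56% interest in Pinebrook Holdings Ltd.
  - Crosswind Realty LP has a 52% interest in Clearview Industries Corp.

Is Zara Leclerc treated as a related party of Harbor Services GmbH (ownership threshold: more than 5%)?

By sibling attribution (R2), Zara Leclerc is treated as also owning Lior Leclerc's interest in Crosswind Realty LP, giving 61% + 22% = 83%.
Chain via Crosswind Realty LP → Clearview Industries Corp. → Pinebrook Holdings Ltd (R3): 83% × 52% × 56% × 18% = 4.350528% of Harbor Services GmbH.
Direct interest in Harbor Services GmbH: 5%.
Aggregating (R1): 4.350528% + 5% = 9.350528%.
9.350528% exceeds the 5% threshold, so Zara is a related party to Harbor Services GmbH.

Yes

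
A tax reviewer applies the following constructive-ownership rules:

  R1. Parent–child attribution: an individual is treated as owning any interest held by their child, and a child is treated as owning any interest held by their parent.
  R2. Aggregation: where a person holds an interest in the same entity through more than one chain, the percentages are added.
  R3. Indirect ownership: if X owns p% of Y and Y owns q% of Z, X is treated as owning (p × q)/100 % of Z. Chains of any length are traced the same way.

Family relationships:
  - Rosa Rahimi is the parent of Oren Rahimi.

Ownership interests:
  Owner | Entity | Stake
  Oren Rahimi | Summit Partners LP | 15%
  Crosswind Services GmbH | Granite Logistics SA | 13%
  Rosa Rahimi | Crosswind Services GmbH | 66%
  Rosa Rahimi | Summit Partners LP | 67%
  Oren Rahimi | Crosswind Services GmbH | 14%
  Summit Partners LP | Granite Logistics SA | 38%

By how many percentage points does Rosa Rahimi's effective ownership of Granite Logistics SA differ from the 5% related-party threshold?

36.56

By parent–child attribution (R1), Rosa Rahimi is treated as also owning Oren Rahimi's interest in Crosswind Services GmbH, giving 66% + 14% = 80%.
By parent–child attribution (R1), Rosa Rahimi is treated as also owning Oren Rahimi's interest in Summit Partners LP, giving 67% + 15% = 82%.
Chain via Crosswind Services GmbH (R3): 80% × 13% = 10.4% of Granite Logistics SA.
Chain via Summit Partners LP (R3): 82% × 38% = 31.16% of Granite Logistics SA.
Aggregating (R2): 10.4% + 31.16% = 41.56%.
41.56% exceeds the 5% threshold by 36.56 percentage points.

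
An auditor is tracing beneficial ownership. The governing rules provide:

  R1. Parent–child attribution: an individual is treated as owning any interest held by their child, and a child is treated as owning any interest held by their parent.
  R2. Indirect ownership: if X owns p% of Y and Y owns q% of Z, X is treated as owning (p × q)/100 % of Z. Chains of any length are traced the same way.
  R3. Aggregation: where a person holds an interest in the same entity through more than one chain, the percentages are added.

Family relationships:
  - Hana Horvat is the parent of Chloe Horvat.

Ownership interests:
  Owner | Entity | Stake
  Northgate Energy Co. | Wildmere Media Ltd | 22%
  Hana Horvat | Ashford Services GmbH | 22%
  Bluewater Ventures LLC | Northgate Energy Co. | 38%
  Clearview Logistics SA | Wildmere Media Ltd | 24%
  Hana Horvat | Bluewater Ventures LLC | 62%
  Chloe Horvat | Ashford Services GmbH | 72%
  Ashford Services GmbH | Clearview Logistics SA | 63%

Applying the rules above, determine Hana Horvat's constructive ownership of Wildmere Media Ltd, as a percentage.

By parent–child attribution (R1), Hana Horvat is treated as also owning Chloe Horvat's interest in Ashford Services GmbH, giving 22% + 72% = 94%.
Chain via Bluewater Ventures LLC → Northgate Energy Co. (R2): 62% × 38% × 22% = 5.1832% of Wildmere Media Ltd.
Chain via Ashford Services GmbH → Clearview Logistics SA (R2): 94% × 63% × 24% = 14.2128% of Wildmere Media Ltd.
Aggregating (R3): 5.1832% + 14.2128% = 19.396%.

19.396%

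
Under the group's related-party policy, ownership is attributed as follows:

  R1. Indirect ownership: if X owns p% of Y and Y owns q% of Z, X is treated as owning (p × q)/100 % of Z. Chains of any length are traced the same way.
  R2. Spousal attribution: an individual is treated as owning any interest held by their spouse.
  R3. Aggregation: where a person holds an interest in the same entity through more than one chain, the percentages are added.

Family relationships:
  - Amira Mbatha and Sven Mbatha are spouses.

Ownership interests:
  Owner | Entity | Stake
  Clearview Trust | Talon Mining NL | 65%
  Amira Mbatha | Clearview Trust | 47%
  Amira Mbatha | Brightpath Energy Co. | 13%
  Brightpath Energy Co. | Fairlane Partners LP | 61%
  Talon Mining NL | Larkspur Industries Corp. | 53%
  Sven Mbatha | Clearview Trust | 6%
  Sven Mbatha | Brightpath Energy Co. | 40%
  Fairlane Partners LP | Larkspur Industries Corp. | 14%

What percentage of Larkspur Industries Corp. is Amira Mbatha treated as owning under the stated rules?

By spousal attribution (R2), Amira Mbatha is treated as also owning Sven Mbatha's interest in Brightpath Energy Co, giving 13% + 40% = 53%.
By spousal attribution (R2), Amira Mbatha is treated as also owning Sven Mbatha's interest in Clearview Trust, giving 47% + 6% = 53%.
Chain via Brightpath Energy Co. → Fairlane Partners LP (R1): 53% × 61% × 14% = 4.5262% of Larkspur Industries Corp.
Chain via Clearview Trust → Talon Mining NL (R1): 53% × 65% × 53% = 18.2585% of Larkspur Industries Corp.
Aggregating (R3): 4.5262% + 18.2585% = 22.7847%.

22.7847%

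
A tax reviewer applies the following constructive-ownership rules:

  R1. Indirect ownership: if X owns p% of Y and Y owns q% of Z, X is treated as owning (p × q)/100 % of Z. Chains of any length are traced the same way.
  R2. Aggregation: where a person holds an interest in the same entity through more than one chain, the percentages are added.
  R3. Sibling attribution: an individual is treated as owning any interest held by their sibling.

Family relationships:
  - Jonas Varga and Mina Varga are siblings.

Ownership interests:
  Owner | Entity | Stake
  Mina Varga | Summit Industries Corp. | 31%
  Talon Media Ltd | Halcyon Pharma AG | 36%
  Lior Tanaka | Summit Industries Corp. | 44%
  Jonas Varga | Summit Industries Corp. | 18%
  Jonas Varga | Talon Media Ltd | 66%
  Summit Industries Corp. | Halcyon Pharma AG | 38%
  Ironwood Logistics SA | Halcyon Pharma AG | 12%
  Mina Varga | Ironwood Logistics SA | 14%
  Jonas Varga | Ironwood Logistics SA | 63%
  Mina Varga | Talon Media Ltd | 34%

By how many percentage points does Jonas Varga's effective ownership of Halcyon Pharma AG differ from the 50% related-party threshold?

By sibling attribution (R3), Jonas Varga is treated as also owning Mina Varga's interest in Ironwood Logistics SA, giving 63% + 14% = 77%.
By sibling attribution (R3), Jonas Varga is treated as also owning Mina Varga's interest in Summit Industries Corp, giving 18% + 31% = 49%.
By sibling attribution (R3), Jonas Varga is treated as also owning Mina Varga's interest in Talon Media Ltd, giving 66% + 34% = 100%.
Chain via Ironwood Logistics SA (R1): 77% × 12% = 9.24% of Halcyon Pharma AG.
Chain via Summit Industries Corp. (R1): 49% × 38% = 18.62% of Halcyon Pharma AG.
Chain via Talon Media Ltd (R1): 100% × 36% = 36% of Halcyon Pharma AG.
Aggregating (R2): 9.24% + 18.62% + 36% = 63.86%.
63.86% exceeds the 50% threshold by 13.86 percentage points.

13.86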